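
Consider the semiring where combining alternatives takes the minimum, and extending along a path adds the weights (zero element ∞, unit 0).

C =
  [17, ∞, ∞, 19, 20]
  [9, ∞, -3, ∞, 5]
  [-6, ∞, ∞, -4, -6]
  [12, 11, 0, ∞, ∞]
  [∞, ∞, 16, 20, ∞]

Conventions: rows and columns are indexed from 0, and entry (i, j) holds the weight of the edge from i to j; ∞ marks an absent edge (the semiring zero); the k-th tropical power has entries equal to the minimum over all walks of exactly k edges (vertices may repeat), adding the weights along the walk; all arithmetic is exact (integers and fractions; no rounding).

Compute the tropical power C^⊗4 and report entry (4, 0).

C^⊗2:
  [31, 30, 19, 36, 37]
  [-9, ∞, 21, -7, -9]
  [8, 7, -4, 13, 14]
  [-6, ∞, 8, -4, -6]
  [10, 31, 20, 12, 10]
C^⊗3:
  [13, 47, 27, 15, 13]
  [5, 4, -7, 10, 11]
  [-10, 24, 4, -8, -10]
  [2, 7, -4, 4, 2]
  [14, 23, 12, 16, 14]
C^⊗4:
  [21, 26, 15, 23, 21]
  [-13, 21, 1, -11, -13]
  [-2, 3, -8, 0, -2]
  [-10, 15, 4, -8, -10]
  [6, 27, 16, 8, 6]
Key observation: the optimum is the walk 4->2->3->2->0, with weight 16 + (-4) + 0 + (-6) = 6.
Optimal value attained by: walk 4->2->3->2->0.
Answer: (C^⊗4)[4][0] = 6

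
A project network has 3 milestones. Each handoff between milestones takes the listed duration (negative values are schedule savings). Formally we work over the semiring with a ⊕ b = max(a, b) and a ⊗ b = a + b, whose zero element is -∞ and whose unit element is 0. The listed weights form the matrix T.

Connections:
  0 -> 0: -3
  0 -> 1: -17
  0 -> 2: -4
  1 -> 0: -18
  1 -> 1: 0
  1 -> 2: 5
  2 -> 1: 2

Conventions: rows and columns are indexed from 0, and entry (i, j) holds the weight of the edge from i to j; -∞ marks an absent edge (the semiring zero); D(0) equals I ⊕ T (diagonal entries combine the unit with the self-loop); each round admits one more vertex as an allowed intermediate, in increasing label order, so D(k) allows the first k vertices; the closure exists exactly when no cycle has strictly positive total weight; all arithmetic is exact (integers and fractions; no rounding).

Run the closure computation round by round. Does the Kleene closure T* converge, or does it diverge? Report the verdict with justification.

D(0):
  [0, -17, -4]
  [-18, 0, 5]
  [-∞, 2, 0]
D(1):
  [0, -17, -4]
  [-18, 0, 5]
  [-∞, 2, 0]
Detection: at round 2, diagonal entry (2, 2) turns strictly positive.
Key observation: the cycle 2->1->2 has total weight 2 + 5, which is strictly positive.
Answer: DIVERGES — positive cycle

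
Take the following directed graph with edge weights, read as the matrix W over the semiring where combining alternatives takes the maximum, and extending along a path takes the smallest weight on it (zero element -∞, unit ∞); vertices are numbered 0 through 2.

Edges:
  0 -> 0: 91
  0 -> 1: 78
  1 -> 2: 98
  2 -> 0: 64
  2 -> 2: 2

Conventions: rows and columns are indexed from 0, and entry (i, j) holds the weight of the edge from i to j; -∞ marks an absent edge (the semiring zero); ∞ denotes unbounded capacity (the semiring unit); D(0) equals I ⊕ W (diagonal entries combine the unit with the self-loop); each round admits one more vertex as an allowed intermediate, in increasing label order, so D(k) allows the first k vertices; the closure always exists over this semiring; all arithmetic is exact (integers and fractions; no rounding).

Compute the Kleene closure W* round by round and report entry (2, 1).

D(0):
  [∞, 78, -∞]
  [-∞, ∞, 98]
  [64, -∞, ∞]
D(1):
  [∞, 78, -∞]
  [-∞, ∞, 98]
  [64, 64, ∞]
D(2):
  [∞, 78, 78]
  [-∞, ∞, 98]
  [64, 64, ∞]
D(3):
  [∞, 78, 78]
  [64, ∞, 98]
  [64, 64, ∞]
Answer: W*[2][1] = 64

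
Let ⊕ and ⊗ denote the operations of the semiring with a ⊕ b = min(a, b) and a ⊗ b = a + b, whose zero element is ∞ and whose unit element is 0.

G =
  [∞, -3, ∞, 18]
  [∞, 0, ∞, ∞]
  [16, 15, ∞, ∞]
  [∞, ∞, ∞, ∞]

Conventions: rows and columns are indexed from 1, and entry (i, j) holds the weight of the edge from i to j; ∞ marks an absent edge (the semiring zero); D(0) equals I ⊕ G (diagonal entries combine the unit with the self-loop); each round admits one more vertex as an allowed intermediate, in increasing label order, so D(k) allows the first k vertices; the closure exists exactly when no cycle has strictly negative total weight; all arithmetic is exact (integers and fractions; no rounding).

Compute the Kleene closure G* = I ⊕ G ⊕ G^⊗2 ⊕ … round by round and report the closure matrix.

D(0):
  [0, -3, ∞, 18]
  [∞, 0, ∞, ∞]
  [16, 15, 0, ∞]
  [∞, ∞, ∞, 0]
D(1):
  [0, -3, ∞, 18]
  [∞, 0, ∞, ∞]
  [16, 13, 0, 34]
  [∞, ∞, ∞, 0]
D(2):
  [0, -3, ∞, 18]
  [∞, 0, ∞, ∞]
  [16, 13, 0, 34]
  [∞, ∞, ∞, 0]
D(3):
  [0, -3, ∞, 18]
  [∞, 0, ∞, ∞]
  [16, 13, 0, 34]
  [∞, ∞, ∞, 0]
D(4):
  [0, -3, ∞, 18]
  [∞, 0, ∞, ∞]
  [16, 13, 0, 34]
  [∞, ∞, ∞, 0]
Answer: G* = [[0, -3, ∞, 18], [∞, 0, ∞, ∞], [16, 13, 0, 34], [∞, ∞, ∞, 0]]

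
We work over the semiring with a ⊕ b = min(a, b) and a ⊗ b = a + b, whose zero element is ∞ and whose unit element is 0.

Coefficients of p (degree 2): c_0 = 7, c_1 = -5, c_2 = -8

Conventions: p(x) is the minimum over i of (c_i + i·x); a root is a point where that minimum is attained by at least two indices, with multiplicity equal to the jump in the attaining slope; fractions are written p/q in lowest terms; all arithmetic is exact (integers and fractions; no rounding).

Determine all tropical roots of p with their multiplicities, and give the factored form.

hull edge (i=0, c=7) to (i=1, c=-5): slope -12, span 1
hull edge (i=1, c=-5) to (i=2, c=-8): slope -3, span 1
Factored form: p(x) = -8 ⊗ (x ⊕ 3) ⊗ (x ⊕ 12)
Answer: roots = 3 (mult 1), 12 (mult 1)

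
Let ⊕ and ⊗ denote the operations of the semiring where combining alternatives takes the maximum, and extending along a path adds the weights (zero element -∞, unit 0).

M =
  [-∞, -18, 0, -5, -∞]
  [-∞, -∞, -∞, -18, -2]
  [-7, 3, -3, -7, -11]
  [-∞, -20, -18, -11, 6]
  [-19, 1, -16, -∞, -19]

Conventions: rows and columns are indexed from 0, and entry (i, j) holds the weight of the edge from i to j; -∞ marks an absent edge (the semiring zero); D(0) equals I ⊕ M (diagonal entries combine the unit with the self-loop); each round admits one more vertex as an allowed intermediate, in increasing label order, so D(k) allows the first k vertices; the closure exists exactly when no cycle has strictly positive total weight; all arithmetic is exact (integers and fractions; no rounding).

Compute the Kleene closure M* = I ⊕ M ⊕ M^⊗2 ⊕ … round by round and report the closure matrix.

D(0):
  [0, -18, 0, -5, -∞]
  [-∞, 0, -∞, -18, -2]
  [-7, 3, 0, -7, -11]
  [-∞, -20, -18, 0, 6]
  [-19, 1, -16, -∞, 0]
D(1):
  [0, -18, 0, -5, -∞]
  [-∞, 0, -∞, -18, -2]
  [-7, 3, 0, -7, -11]
  [-∞, -20, -18, 0, 6]
  [-19, 1, -16, -24, 0]
D(2):
  [0, -18, 0, -5, -20]
  [-∞, 0, -∞, -18, -2]
  [-7, 3, 0, -7, 1]
  [-∞, -20, -18, 0, 6]
  [-19, 1, -16, -17, 0]
D(3):
  [0, 3, 0, -5, 1]
  [-∞, 0, -∞, -18, -2]
  [-7, 3, 0, -7, 1]
  [-25, -15, -18, 0, 6]
  [-19, 1, -16, -17, 0]
D(4):
  [0, 3, 0, -5, 1]
  [-43, 0, -36, -18, -2]
  [-7, 3, 0, -7, 1]
  [-25, -15, -18, 0, 6]
  [-19, 1, -16, -17, 0]
D(5):
  [0, 3, 0, -5, 1]
  [-21, 0, -18, -18, -2]
  [-7, 3, 0, -7, 1]
  [-13, 7, -10, 0, 6]
  [-19, 1, -16, -17, 0]
Answer: M* = [[0, 3, 0, -5, 1], [-21, 0, -18, -18, -2], [-7, 3, 0, -7, 1], [-13, 7, -10, 0, 6], [-19, 1, -16, -17, 0]]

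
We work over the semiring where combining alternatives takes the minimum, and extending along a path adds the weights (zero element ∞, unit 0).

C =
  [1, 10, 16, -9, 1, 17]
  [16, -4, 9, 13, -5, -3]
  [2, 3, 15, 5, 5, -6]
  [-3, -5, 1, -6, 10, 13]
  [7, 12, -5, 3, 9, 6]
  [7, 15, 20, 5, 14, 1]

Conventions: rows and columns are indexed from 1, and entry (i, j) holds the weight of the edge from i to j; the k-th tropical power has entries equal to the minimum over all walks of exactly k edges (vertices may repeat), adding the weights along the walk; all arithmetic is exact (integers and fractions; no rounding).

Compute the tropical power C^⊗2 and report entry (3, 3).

C^⊗2:
  [-12, -14, -8, -15, 1, 4]
  [2, -8, -10, -2, -9, -7]
  [1, -1, 0, -7, -2, -5]
  [-9, -11, -5, -12, -10, -8]
  [-3, -2, 4, -3, 0, -11]
  [2, 0, 6, -2, 8, 2]
Key observation: the optimum is the walk 3->5->3, with weight 5 + (-5) = 0.
Optimal value attained by: walk 3->5->3.
Answer: (C^⊗2)[3][3] = 0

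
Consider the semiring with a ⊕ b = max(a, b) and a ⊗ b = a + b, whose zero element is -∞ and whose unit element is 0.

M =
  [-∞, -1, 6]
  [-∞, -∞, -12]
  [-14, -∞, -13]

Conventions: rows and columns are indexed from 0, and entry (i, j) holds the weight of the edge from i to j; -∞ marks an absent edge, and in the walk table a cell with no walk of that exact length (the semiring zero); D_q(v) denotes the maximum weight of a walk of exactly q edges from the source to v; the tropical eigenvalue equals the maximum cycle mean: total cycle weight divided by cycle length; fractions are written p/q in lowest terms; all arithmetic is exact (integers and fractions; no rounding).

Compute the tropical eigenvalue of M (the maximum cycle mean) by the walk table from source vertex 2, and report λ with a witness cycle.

q=0: [-∞, -∞, 0]
q=1: [-14, -∞, -13]
q=2: [-27, -15, -8]
q=3: [-22, -28, -21]
Optimal cycle mean attained by: cycle 0->2->0, total 6 + (-14), length 2.
Answer: λ = -4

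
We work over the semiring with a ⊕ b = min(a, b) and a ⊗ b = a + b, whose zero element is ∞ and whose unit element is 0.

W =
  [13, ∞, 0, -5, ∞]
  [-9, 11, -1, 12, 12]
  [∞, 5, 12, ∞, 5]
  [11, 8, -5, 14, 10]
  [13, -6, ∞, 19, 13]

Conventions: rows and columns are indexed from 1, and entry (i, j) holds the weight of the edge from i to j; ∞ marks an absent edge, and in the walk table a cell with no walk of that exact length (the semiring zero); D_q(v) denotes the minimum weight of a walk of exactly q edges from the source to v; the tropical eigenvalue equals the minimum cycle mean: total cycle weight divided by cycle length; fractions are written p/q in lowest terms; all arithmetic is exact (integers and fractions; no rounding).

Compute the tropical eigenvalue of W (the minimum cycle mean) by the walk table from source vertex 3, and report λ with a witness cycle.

q=0: [∞, ∞, 0, ∞, ∞]
q=1: [∞, 5, 12, ∞, 5]
q=2: [-4, -1, 4, 17, 17]
q=3: [-10, 9, -4, -9, 9]
q=4: [0, -1, -14, -15, 1]
q=5: [-10, -9, -20, -5, -9]
Optimal cycle mean attained by: cycle 1->4->3->5->2->1, total (-5) + (-5) + 5 + (-6) + (-9), length 5.
Answer: λ = -4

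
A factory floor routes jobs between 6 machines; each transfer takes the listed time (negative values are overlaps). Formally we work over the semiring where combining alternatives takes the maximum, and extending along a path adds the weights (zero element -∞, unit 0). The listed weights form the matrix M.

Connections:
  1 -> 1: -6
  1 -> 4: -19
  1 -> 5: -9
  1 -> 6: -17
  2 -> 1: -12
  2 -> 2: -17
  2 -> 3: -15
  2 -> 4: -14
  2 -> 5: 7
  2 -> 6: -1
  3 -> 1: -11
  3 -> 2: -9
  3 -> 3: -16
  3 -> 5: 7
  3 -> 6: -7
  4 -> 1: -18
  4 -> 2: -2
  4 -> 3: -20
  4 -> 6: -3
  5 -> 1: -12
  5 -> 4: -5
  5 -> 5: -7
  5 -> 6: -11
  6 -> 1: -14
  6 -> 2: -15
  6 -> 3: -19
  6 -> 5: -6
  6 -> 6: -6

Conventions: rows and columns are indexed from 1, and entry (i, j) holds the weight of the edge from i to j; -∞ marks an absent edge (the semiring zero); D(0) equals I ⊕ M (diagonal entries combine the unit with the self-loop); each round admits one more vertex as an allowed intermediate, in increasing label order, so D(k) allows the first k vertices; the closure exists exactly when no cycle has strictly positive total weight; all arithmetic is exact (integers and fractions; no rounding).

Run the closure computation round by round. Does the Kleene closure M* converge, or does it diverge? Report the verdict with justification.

D(0):
  [0, -∞, -∞, -19, -9, -17]
  [-12, 0, -15, -14, 7, -1]
  [-11, -9, 0, -∞, 7, -7]
  [-18, -2, -20, 0, -∞, -3]
  [-12, -∞, -∞, -5, 0, -11]
  [-14, -15, -19, -∞, -6, 0]
D(1):
  [0, -∞, -∞, -19, -9, -17]
  [-12, 0, -15, -14, 7, -1]
  [-11, -9, 0, -30, 7, -7]
  [-18, -2, -20, 0, -27, -3]
  [-12, -∞, -∞, -5, 0, -11]
  [-14, -15, -19, -33, -6, 0]
D(2):
  [0, -∞, -∞, -19, -9, -17]
  [-12, 0, -15, -14, 7, -1]
  [-11, -9, 0, -23, 7, -7]
  [-14, -2, -17, 0, 5, -3]
  [-12, -∞, -∞, -5, 0, -11]
  [-14, -15, -19, -29, -6, 0]
D(3):
  [0, -∞, -∞, -19, -9, -17]
  [-12, 0, -15, -14, 7, -1]
  [-11, -9, 0, -23, 7, -7]
  [-14, -2, -17, 0, 5, -3]
  [-12, -∞, -∞, -5, 0, -11]
  [-14, -15, -19, -29, -6, 0]
D(4):
  [0, -21, -36, -19, -9, -17]
  [-12, 0, -15, -14, 7, -1]
  [-11, -9, 0, -23, 7, -7]
  [-14, -2, -17, 0, 5, -3]
  [-12, -7, -22, -5, 0, -8]
  [-14, -15, -19, -29, -6, 0]
D(5):
  [0, -16, -31, -14, -9, -17]
  [-5, 0, -15, 2, 7, -1]
  [-5, 0, 0, 2, 7, -1]
  [-7, -2, -17, 0, 5, -3]
  [-12, -7, -22, -5, 0, -8]
  [-14, -13, -19, -11, -6, 0]
D(6):
  [0, -16, -31, -14, -9, -17]
  [-5, 0, -15, 2, 7, -1]
  [-5, 0, 0, 2, 7, -1]
  [-7, -2, -17, 0, 5, -3]
  [-12, -7, -22, -5, 0, -8]
  [-14, -13, -19, -11, -6, 0]
Key observation: every diagonal entry stays at the unit through all rounds, so no improving cycle exists.
Answer: CONVERGES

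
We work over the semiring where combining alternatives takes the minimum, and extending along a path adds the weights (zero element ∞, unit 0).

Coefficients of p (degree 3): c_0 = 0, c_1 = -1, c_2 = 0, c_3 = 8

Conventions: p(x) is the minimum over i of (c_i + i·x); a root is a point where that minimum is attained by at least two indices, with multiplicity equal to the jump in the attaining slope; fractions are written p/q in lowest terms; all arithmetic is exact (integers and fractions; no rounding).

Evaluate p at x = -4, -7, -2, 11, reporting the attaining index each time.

p(-4) = min(0+0·(-4)=0, -1+1·(-4)=-5, 0+2·(-4)=-8, 8+3·(-4)=-4) = -8 (attained by i=2)
p(-7) = min(0+0·(-7)=0, -1+1·(-7)=-8, 0+2·(-7)=-14, 8+3·(-7)=-13) = -14 (attained by i=2)
p(-2) = min(0+0·(-2)=0, -1+1·(-2)=-3, 0+2·(-2)=-4, 8+3·(-2)=2) = -4 (attained by i=2)
p(11) = min(0+0·11=0, -1+1·11=10, 0+2·11=22, 8+3·11=41) = 0 (attained by i=0)
Answer: p(-4) = -8; p(-7) = -14; p(-2) = -4; p(11) = 0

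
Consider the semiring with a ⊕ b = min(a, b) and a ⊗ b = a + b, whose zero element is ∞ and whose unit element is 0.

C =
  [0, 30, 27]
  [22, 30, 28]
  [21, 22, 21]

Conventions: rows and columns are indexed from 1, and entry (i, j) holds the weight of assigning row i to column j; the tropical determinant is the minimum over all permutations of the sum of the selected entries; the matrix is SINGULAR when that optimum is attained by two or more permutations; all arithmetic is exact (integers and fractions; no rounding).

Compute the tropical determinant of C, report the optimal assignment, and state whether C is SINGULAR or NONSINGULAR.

σ = (1, 2, 3): 0 + 30 + 21 = 51
σ = (1, 3, 2): 0 + 28 + 22 = 50
σ = (2, 1, 3): 30 + 22 + 21 = 73
σ = (2, 3, 1): 30 + 28 + 21 = 79
σ = (3, 1, 2): 27 + 22 + 22 = 71
σ = (3, 2, 1): 27 + 30 + 21 = 78
Optimal value attained by: σ = (1, 3, 2).
Answer: det⊕(C) = 50; verdict: NONSINGULAR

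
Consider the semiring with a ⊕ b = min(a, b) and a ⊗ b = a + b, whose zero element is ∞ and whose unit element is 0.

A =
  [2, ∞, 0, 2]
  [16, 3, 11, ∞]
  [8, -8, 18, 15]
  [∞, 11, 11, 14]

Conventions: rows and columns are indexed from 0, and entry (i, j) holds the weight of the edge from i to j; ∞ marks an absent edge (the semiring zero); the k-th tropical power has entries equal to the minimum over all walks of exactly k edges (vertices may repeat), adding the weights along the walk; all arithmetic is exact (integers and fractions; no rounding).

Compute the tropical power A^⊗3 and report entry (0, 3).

A^⊗2:
  [4, -8, 2, 4]
  [18, 3, 14, 18]
  [8, -5, 3, 10]
  [19, 3, 22, 26]
A^⊗3:
  [6, -6, 3, 6]
  [19, 6, 14, 20]
  [10, -5, 6, 10]
  [19, 6, 14, 21]
Key observation: the optimum is the walk 0->0->0->3, with weight 2 + 2 + 2 = 6.
Optimal value attained by: walk 0->0->0->3.
Answer: (A^⊗3)[0][3] = 6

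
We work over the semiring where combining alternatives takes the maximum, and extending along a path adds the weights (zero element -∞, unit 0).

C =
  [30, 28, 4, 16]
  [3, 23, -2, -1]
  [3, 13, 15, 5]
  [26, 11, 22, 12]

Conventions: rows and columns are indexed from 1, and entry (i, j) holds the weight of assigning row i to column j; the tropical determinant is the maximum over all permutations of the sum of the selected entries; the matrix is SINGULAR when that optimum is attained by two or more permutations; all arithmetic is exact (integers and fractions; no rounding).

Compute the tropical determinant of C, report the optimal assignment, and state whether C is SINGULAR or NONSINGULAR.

σ = (1, 2, 3, 4): 30 + 23 + 15 + 12 = 80
σ = (1, 2, 4, 3): 30 + 23 + 5 + 22 = 80
σ = (1, 3, 2, 4): 30 + (-2) + 13 + 12 = 53
σ = (1, 3, 4, 2): 30 + (-2) + 5 + 11 = 44
σ = (1, 4, 2, 3): 30 + (-1) + 13 + 22 = 64
σ = (1, 4, 3, 2): 30 + (-1) + 15 + 11 = 55
σ = (2, 1, 3, 4): 28 + 3 + 15 + 12 = 58
σ = (2, 1, 4, 3): 28 + 3 + 5 + 22 = 58
σ = (2, 3, 1, 4): 28 + (-2) + 3 + 12 = 41
σ = (2, 3, 4, 1): 28 + (-2) + 5 + 26 = 57
σ = (2, 4, 1, 3): 28 + (-1) + 3 + 22 = 52
σ = (2, 4, 3, 1): 28 + (-1) + 15 + 26 = 68
σ = (3, 1, 2, 4): 4 + 3 + 13 + 12 = 32
σ = (3, 1, 4, 2): 4 + 3 + 5 + 11 = 23
σ = (3, 2, 1, 4): 4 + 23 + 3 + 12 = 42
σ = (3, 2, 4, 1): 4 + 23 + 5 + 26 = 58
σ = (3, 4, 1, 2): 4 + (-1) + 3 + 11 = 17
σ = (3, 4, 2, 1): 4 + (-1) + 13 + 26 = 42
σ = (4, 1, 2, 3): 16 + 3 + 13 + 22 = 54
σ = (4, 1, 3, 2): 16 + 3 + 15 + 11 = 45
σ = (4, 2, 1, 3): 16 + 23 + 3 + 22 = 64
σ = (4, 2, 3, 1): 16 + 23 + 15 + 26 = 80
σ = (4, 3, 1, 2): 16 + (-2) + 3 + 11 = 28
σ = (4, 3, 2, 1): 16 + (-2) + 13 + 26 = 53
Optimal value attained by: σ = (1, 2, 3, 4).
Answer: det⊕(C) = 80; verdict: SINGULAR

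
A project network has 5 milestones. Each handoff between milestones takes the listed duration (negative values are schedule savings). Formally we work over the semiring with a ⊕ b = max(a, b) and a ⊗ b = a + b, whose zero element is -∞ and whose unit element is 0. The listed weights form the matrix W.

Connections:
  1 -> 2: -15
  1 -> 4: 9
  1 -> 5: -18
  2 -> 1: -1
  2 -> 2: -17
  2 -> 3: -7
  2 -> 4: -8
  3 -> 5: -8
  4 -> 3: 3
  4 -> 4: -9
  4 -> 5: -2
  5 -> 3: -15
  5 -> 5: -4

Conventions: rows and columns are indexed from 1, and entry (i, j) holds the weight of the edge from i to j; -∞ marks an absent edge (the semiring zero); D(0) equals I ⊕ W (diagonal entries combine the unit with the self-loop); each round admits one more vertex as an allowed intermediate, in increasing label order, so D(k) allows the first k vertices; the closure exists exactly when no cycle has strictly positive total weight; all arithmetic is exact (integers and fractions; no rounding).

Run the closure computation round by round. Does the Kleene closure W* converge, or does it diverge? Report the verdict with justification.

D(0):
  [0, -15, -∞, 9, -18]
  [-1, 0, -7, -8, -∞]
  [-∞, -∞, 0, -∞, -8]
  [-∞, -∞, 3, 0, -2]
  [-∞, -∞, -15, -∞, 0]
D(1):
  [0, -15, -∞, 9, -18]
  [-1, 0, -7, 8, -19]
  [-∞, -∞, 0, -∞, -8]
  [-∞, -∞, 3, 0, -2]
  [-∞, -∞, -15, -∞, 0]
D(2):
  [0, -15, -22, 9, -18]
  [-1, 0, -7, 8, -19]
  [-∞, -∞, 0, -∞, -8]
  [-∞, -∞, 3, 0, -2]
  [-∞, -∞, -15, -∞, 0]
D(3):
  [0, -15, -22, 9, -18]
  [-1, 0, -7, 8, -15]
  [-∞, -∞, 0, -∞, -8]
  [-∞, -∞, 3, 0, -2]
  [-∞, -∞, -15, -∞, 0]
D(4):
  [0, -15, 12, 9, 7]
  [-1, 0, 11, 8, 6]
  [-∞, -∞, 0, -∞, -8]
  [-∞, -∞, 3, 0, -2]
  [-∞, -∞, -15, -∞, 0]
D(5):
  [0, -15, 12, 9, 7]
  [-1, 0, 11, 8, 6]
  [-∞, -∞, 0, -∞, -8]
  [-∞, -∞, 3, 0, -2]
  [-∞, -∞, -15, -∞, 0]
Key observation: every diagonal entry stays at the unit through all rounds, so no improving cycle exists.
Answer: CONVERGES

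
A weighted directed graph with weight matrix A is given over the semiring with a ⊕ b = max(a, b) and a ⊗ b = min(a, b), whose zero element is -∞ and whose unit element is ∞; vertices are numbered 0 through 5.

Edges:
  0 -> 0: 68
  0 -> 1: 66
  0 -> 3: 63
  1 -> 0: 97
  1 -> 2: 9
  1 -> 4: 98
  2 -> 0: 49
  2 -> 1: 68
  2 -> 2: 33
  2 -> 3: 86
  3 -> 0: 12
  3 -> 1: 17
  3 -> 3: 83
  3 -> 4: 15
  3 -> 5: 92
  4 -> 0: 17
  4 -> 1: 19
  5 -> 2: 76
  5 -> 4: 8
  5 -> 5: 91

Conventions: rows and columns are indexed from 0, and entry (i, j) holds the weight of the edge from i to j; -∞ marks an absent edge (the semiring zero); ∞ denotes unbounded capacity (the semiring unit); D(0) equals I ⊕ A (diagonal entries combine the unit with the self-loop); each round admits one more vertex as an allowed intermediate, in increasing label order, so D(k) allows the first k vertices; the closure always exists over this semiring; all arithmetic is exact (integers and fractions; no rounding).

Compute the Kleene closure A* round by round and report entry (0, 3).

D(0):
  [∞, 66, -∞, 63, -∞, -∞]
  [97, ∞, 9, -∞, 98, -∞]
  [49, 68, ∞, 86, -∞, -∞]
  [12, 17, -∞, ∞, 15, 92]
  [17, 19, -∞, -∞, ∞, -∞]
  [-∞, -∞, 76, -∞, 8, ∞]
D(1):
  [∞, 66, -∞, 63, -∞, -∞]
  [97, ∞, 9, 63, 98, -∞]
  [49, 68, ∞, 86, -∞, -∞]
  [12, 17, -∞, ∞, 15, 92]
  [17, 19, -∞, 17, ∞, -∞]
  [-∞, -∞, 76, -∞, 8, ∞]
D(2):
  [∞, 66, 9, 63, 66, -∞]
  [97, ∞, 9, 63, 98, -∞]
  [68, 68, ∞, 86, 68, -∞]
  [17, 17, 9, ∞, 17, 92]
  [19, 19, 9, 19, ∞, -∞]
  [-∞, -∞, 76, -∞, 8, ∞]
D(3):
  [∞, 66, 9, 63, 66, -∞]
  [97, ∞, 9, 63, 98, -∞]
  [68, 68, ∞, 86, 68, -∞]
  [17, 17, 9, ∞, 17, 92]
  [19, 19, 9, 19, ∞, -∞]
  [68, 68, 76, 76, 68, ∞]
D(4):
  [∞, 66, 9, 63, 66, 63]
  [97, ∞, 9, 63, 98, 63]
  [68, 68, ∞, 86, 68, 86]
  [17, 17, 9, ∞, 17, 92]
  [19, 19, 9, 19, ∞, 19]
  [68, 68, 76, 76, 68, ∞]
D(5):
  [∞, 66, 9, 63, 66, 63]
  [97, ∞, 9, 63, 98, 63]
  [68, 68, ∞, 86, 68, 86]
  [17, 17, 9, ∞, 17, 92]
  [19, 19, 9, 19, ∞, 19]
  [68, 68, 76, 76, 68, ∞]
D(6):
  [∞, 66, 63, 63, 66, 63]
  [97, ∞, 63, 63, 98, 63]
  [68, 68, ∞, 86, 68, 86]
  [68, 68, 76, ∞, 68, 92]
  [19, 19, 19, 19, ∞, 19]
  [68, 68, 76, 76, 68, ∞]
Answer: A*[0][3] = 63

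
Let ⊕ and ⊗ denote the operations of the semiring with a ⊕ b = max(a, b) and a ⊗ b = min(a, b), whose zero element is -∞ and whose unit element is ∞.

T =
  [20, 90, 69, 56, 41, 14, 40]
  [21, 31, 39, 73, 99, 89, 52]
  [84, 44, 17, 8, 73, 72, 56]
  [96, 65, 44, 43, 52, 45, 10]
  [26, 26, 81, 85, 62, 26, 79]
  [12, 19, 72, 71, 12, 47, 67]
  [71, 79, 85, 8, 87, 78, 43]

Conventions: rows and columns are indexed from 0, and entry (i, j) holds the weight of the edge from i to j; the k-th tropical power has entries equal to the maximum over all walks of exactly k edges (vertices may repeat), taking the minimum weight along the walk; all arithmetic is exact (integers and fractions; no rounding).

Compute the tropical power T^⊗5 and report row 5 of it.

T^⊗2:
  [69, 56, 44, 73, 90, 89, 56]
  [73, 65, 81, 85, 62, 52, 79]
  [56, 84, 73, 73, 62, 56, 73]
  [44, 90, 69, 65, 65, 65, 52]
  [85, 79, 79, 62, 79, 78, 62]
  [72, 67, 67, 47, 72, 72, 56]
  [84, 71, 81, 85, 79, 79, 79]
T^⊗3:
  [73, 69, 81, 85, 62, 56, 79]
  [85, 79, 79, 65, 79, 78, 62]
  [73, 73, 73, 73, 84, 84, 62]
  [69, 65, 65, 73, 90, 89, 65]
  [79, 85, 79, 79, 79, 79, 79]
  [67, 72, 72, 72, 67, 67, 72]
  [85, 84, 79, 79, 79, 78, 79]
T^⊗4:
  [85, 79, 79, 69, 79, 78, 62]
  [79, 85, 79, 79, 79, 79, 79]
  [73, 73, 81, 84, 73, 73, 79]
  [73, 69, 81, 85, 65, 65, 79]
  [79, 79, 79, 79, 85, 85, 79]
  [72, 72, 72, 72, 72, 72, 67]
  [79, 85, 79, 79, 84, 84, 79]
T^⊗5:
  [79, 85, 79, 79, 79, 79, 79]
  [79, 79, 79, 79, 85, 85, 79]
  [84, 79, 79, 73, 79, 78, 73]
  [85, 79, 79, 69, 79, 78, 65]
  [79, 79, 81, 85, 79, 79, 79]
  [72, 72, 72, 72, 72, 72, 72]
  [79, 79, 81, 84, 85, 85, 79]
Answer: row 5 of T^⊗5 = [72, 72, 72, 72, 72, 72, 72]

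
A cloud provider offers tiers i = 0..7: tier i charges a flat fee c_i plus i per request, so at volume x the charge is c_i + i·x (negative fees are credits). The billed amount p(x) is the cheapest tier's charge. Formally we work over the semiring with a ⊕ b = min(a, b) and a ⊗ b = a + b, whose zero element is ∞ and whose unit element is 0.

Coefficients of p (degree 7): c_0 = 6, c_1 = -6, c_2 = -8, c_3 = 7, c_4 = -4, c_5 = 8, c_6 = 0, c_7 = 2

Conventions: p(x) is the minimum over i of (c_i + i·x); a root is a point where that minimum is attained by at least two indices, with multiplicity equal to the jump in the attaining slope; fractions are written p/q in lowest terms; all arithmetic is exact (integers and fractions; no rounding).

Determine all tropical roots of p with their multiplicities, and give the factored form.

hull edge (i=0, c=6) to (i=1, c=-6): slope -12, span 1
hull edge (i=1, c=-6) to (i=2, c=-8): slope -2, span 1
hull edge (i=2, c=-8) to (i=7, c=2): slope 2, span 5
Factored form: p(x) = 2 ⊗ (x ⊕ (-2)) ⊗ (x ⊕ (-2)) ⊗ (x ⊕ (-2)) ⊗ (x ⊕ (-2)) ⊗ (x ⊕ (-2)) ⊗ (x ⊕ 2) ⊗ (x ⊕ 12)
Answer: roots = -2 (mult 5), 2 (mult 1), 12 (mult 1)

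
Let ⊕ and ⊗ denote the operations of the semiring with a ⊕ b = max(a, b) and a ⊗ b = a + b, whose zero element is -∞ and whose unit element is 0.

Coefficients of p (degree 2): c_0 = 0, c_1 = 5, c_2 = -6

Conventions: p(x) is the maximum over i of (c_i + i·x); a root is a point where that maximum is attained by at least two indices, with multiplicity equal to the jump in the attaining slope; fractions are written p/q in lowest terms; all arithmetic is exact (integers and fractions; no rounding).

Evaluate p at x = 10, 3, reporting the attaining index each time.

p(10) = max(0+0·10=0, 5+1·10=15, -6+2·10=14) = 15 (attained by i=1)
p(3) = max(0+0·3=0, 5+1·3=8, -6+2·3=0) = 8 (attained by i=1)
Answer: p(10) = 15; p(3) = 8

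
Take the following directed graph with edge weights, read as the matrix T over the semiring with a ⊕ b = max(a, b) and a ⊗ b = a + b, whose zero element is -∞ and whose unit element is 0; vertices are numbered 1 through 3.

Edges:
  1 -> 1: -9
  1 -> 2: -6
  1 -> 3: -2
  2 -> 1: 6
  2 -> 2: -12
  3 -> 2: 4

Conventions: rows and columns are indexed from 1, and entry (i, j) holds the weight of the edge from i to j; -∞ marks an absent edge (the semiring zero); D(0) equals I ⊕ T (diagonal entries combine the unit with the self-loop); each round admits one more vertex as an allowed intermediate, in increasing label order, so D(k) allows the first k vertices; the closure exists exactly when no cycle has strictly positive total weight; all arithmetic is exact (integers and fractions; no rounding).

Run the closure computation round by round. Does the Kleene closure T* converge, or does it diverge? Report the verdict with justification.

D(0):
  [0, -6, -2]
  [6, 0, -∞]
  [-∞, 4, 0]
D(1):
  [0, -6, -2]
  [6, 0, 4]
  [-∞, 4, 0]
Detection: at round 2, diagonal entry (3, 3) turns strictly positive.
Key observation: the cycle 3->2->1->3 has total weight 4 + 6 + (-2), which is strictly positive.
Answer: DIVERGES — positive cycle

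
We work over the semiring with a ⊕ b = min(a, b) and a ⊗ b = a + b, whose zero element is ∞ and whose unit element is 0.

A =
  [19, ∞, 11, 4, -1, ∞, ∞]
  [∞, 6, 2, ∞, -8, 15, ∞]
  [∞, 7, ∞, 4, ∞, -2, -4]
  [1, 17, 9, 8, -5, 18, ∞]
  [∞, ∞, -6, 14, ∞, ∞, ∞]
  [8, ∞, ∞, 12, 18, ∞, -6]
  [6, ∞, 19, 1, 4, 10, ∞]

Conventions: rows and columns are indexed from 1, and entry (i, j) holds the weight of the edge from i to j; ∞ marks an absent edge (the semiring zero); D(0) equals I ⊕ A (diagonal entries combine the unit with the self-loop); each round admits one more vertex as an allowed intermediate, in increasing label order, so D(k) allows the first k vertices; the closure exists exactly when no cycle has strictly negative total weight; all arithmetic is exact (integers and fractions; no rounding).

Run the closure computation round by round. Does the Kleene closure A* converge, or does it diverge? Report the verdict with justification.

D(0):
  [0, ∞, 11, 4, -1, ∞, ∞]
  [∞, 0, 2, ∞, -8, 15, ∞]
  [∞, 7, 0, 4, ∞, -2, -4]
  [1, 17, 9, 0, -5, 18, ∞]
  [∞, ∞, -6, 14, 0, ∞, ∞]
  [8, ∞, ∞, 12, 18, 0, -6]
  [6, ∞, 19, 1, 4, 10, 0]
D(1):
  [0, ∞, 11, 4, -1, ∞, ∞]
  [∞, 0, 2, ∞, -8, 15, ∞]
  [∞, 7, 0, 4, ∞, -2, -4]
  [1, 17, 9, 0, -5, 18, ∞]
  [∞, ∞, -6, 14, 0, ∞, ∞]
  [8, ∞, 19, 12, 7, 0, -6]
  [6, ∞, 17, 1, 4, 10, 0]
D(2):
  [0, ∞, 11, 4, -1, ∞, ∞]
  [∞, 0, 2, ∞, -8, 15, ∞]
  [∞, 7, 0, 4, -1, -2, -4]
  [1, 17, 9, 0, -5, 18, ∞]
  [∞, ∞, -6, 14, 0, ∞, ∞]
  [8, ∞, 19, 12, 7, 0, -6]
  [6, ∞, 17, 1, 4, 10, 0]
Detection: at round 3, diagonal entry (5, 5) turns strictly negative.
Key observation: the cycle 5->3->2->5 has total weight (-6) + 7 + (-8), which is strictly negative.
Answer: DIVERGES — negative cycle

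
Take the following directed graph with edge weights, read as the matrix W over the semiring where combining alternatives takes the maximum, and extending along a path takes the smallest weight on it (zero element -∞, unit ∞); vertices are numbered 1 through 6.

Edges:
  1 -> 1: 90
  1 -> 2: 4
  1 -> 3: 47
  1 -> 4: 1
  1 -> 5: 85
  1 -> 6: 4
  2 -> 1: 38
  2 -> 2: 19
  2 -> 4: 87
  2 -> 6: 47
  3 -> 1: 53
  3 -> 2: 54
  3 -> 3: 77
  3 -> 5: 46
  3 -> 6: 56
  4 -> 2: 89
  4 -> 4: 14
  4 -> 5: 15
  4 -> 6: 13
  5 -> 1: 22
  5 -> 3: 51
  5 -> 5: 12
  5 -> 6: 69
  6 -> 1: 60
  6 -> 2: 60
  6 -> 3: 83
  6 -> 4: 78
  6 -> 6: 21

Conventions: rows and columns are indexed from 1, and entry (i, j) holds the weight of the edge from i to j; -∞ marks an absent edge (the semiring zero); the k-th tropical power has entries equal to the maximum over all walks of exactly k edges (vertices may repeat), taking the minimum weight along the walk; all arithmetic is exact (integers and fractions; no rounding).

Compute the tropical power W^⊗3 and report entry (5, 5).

W^⊗2:
  [90, 47, 51, 4, 85, 69]
  [47, 87, 47, 47, 38, 21]
  [56, 56, 77, 56, 53, 56]
  [38, 19, 15, 87, 14, 47]
  [60, 60, 69, 69, 46, 51]
  [60, 78, 77, 60, 60, 56]
W^⊗3:
  [90, 60, 69, 69, 85, 69]
  [47, 47, 47, 87, 47, 47]
  [56, 56, 77, 56, 56, 56]
  [47, 87, 47, 47, 38, 21]
  [60, 69, 69, 60, 60, 56]
  [60, 60, 77, 78, 60, 60]
Key observation: the optimum is the walk 5->6->1->5, with weight 69 min 60 min 85 = 60.
Optimal value attained by: walk 5->6->1->5.
Answer: (W^⊗3)[5][5] = 60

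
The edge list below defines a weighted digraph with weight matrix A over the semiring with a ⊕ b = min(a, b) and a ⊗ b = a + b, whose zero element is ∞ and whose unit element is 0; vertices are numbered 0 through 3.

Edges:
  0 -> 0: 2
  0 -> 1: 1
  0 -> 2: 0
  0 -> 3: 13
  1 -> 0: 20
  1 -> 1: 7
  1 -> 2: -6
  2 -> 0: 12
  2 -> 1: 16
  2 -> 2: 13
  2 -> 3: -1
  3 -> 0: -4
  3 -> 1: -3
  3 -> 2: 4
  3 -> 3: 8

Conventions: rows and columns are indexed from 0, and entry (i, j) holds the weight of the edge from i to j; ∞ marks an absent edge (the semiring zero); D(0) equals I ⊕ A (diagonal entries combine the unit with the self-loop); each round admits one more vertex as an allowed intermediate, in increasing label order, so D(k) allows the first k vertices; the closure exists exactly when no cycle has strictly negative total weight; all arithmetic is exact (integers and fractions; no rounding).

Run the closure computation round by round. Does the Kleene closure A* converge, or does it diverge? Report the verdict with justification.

D(0):
  [0, 1, 0, 13]
  [20, 0, -6, ∞]
  [12, 16, 0, -1]
  [-4, -3, 4, 0]
D(1):
  [0, 1, 0, 13]
  [20, 0, -6, 33]
  [12, 13, 0, -1]
  [-4, -3, -4, 0]
D(2):
  [0, 1, -5, 13]
  [20, 0, -6, 33]
  [12, 13, 0, -1]
  [-4, -3, -9, 0]
Detection: at round 3, diagonal entry (3, 3) turns strictly negative.
Key observation: the cycle 3->0->1->2->3 has total weight (-4) + 1 + (-6) + (-1), which is strictly negative.
Answer: DIVERGES — negative cycle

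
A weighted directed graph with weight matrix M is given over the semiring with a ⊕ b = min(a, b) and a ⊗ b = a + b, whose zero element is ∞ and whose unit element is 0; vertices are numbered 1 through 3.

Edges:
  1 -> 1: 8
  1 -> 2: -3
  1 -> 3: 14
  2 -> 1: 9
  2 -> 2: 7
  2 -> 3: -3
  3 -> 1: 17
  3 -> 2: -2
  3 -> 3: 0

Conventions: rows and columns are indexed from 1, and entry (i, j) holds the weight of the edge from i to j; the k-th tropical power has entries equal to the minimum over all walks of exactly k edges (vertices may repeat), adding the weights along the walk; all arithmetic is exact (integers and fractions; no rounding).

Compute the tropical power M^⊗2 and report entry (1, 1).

M^⊗2:
  [6, 4, -6]
  [14, -5, -3]
  [7, -2, -5]
Key observation: the optimum is the walk 1->2->1, with weight (-3) + 9 = 6.
Optimal value attained by: walk 1->2->1.
Answer: (M^⊗2)[1][1] = 6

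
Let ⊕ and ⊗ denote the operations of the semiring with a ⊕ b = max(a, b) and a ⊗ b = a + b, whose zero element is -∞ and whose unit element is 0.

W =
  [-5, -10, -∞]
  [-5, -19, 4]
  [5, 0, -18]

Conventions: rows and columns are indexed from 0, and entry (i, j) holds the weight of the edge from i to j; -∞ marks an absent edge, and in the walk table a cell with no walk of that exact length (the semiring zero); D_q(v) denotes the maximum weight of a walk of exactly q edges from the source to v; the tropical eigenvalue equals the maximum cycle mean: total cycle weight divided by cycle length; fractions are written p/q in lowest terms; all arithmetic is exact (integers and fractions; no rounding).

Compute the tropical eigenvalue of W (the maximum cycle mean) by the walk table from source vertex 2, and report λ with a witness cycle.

q=0: [-∞, -∞, 0]
q=1: [5, 0, -18]
q=2: [0, -5, 4]
q=3: [9, 4, -1]
Optimal cycle mean attained by: cycle 1->2->1, total 4 + 0, length 2.
Answer: λ = 2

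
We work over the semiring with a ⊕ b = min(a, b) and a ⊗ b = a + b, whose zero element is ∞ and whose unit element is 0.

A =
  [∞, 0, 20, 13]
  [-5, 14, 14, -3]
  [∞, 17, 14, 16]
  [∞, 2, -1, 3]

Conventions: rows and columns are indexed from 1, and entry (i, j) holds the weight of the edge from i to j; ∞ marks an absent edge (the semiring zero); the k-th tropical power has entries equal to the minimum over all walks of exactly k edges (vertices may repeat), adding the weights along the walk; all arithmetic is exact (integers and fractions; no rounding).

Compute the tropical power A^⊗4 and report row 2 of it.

A^⊗2:
  [-5, 14, 12, -3]
  [9, -5, -4, 0]
  [12, 18, 15, 14]
  [-3, 5, 2, -1]
A^⊗3:
  [9, -5, -4, 0]
  [-10, 2, -1, -8]
  [13, 12, 13, 15]
  [0, -3, -2, 2]
A^⊗4:
  [-10, 2, -1, -8]
  [-3, -10, -9, -5]
  [7, 13, 14, 9]
  [-8, 0, 1, -6]
Answer: row 2 of A^⊗4 = [-3, -10, -9, -5]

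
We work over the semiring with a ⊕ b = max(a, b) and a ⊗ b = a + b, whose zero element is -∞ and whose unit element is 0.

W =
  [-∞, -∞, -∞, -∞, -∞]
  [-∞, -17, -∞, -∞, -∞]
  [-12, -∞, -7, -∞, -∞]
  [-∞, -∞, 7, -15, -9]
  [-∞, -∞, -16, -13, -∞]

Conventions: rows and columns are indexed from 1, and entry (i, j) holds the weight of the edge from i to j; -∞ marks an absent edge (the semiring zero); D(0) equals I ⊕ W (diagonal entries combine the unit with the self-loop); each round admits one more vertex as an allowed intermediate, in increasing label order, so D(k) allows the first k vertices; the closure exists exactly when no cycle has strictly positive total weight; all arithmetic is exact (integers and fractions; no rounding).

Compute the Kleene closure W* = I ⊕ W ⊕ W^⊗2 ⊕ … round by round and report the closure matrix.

D(0):
  [0, -∞, -∞, -∞, -∞]
  [-∞, 0, -∞, -∞, -∞]
  [-12, -∞, 0, -∞, -∞]
  [-∞, -∞, 7, 0, -9]
  [-∞, -∞, -16, -13, 0]
D(1):
  [0, -∞, -∞, -∞, -∞]
  [-∞, 0, -∞, -∞, -∞]
  [-12, -∞, 0, -∞, -∞]
  [-∞, -∞, 7, 0, -9]
  [-∞, -∞, -16, -13, 0]
D(2):
  [0, -∞, -∞, -∞, -∞]
  [-∞, 0, -∞, -∞, -∞]
  [-12, -∞, 0, -∞, -∞]
  [-∞, -∞, 7, 0, -9]
  [-∞, -∞, -16, -13, 0]
D(3):
  [0, -∞, -∞, -∞, -∞]
  [-∞, 0, -∞, -∞, -∞]
  [-12, -∞, 0, -∞, -∞]
  [-5, -∞, 7, 0, -9]
  [-28, -∞, -16, -13, 0]
D(4):
  [0, -∞, -∞, -∞, -∞]
  [-∞, 0, -∞, -∞, -∞]
  [-12, -∞, 0, -∞, -∞]
  [-5, -∞, 7, 0, -9]
  [-18, -∞, -6, -13, 0]
D(5):
  [0, -∞, -∞, -∞, -∞]
  [-∞, 0, -∞, -∞, -∞]
  [-12, -∞, 0, -∞, -∞]
  [-5, -∞, 7, 0, -9]
  [-18, -∞, -6, -13, 0]
Answer: W* = [[0, -∞, -∞, -∞, -∞], [-∞, 0, -∞, -∞, -∞], [-12, -∞, 0, -∞, -∞], [-5, -∞, 7, 0, -9], [-18, -∞, -6, -13, 0]]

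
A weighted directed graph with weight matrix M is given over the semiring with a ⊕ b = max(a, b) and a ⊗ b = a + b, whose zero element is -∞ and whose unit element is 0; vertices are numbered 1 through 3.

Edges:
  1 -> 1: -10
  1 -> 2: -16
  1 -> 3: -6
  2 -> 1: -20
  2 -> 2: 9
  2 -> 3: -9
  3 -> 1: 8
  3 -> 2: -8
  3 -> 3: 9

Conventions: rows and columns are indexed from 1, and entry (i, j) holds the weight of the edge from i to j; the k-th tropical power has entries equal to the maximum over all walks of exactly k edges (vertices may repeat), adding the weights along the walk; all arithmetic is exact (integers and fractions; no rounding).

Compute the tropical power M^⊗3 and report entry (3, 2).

M^⊗2:
  [2, -7, 3]
  [-1, 18, 0]
  [17, 1, 18]
M^⊗3:
  [11, 2, 12]
  [8, 27, 9]
  [26, 10, 27]
Key observation: the optimum is the walk 3->2->2->2, with weight (-8) + 9 + 9 = 10.
Optimal value attained by: walk 3->2->2->2.
Answer: (M^⊗3)[3][2] = 10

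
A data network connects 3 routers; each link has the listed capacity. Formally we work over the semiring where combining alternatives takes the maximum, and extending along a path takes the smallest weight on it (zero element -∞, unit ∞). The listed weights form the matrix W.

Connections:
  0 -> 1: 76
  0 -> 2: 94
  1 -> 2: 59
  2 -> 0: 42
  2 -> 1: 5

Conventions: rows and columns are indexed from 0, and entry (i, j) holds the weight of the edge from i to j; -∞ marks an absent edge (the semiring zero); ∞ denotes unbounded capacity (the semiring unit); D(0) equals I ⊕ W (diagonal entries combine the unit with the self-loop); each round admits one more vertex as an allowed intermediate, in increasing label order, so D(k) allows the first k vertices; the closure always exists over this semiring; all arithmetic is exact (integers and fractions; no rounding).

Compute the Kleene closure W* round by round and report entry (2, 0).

D(0):
  [∞, 76, 94]
  [-∞, ∞, 59]
  [42, 5, ∞]
D(1):
  [∞, 76, 94]
  [-∞, ∞, 59]
  [42, 42, ∞]
D(2):
  [∞, 76, 94]
  [-∞, ∞, 59]
  [42, 42, ∞]
D(3):
  [∞, 76, 94]
  [42, ∞, 59]
  [42, 42, ∞]
Answer: W*[2][0] = 42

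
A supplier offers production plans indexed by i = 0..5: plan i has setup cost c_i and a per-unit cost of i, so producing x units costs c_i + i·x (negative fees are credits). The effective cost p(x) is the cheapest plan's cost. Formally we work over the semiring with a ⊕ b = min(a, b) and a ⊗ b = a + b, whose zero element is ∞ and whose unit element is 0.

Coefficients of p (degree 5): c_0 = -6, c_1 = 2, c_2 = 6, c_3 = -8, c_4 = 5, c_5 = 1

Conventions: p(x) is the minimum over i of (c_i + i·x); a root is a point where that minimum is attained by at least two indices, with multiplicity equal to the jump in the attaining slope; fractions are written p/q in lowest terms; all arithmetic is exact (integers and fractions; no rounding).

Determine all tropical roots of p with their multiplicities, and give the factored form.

hull edge (i=0, c=-6) to (i=3, c=-8): slope -2/3, span 3
hull edge (i=3, c=-8) to (i=5, c=1): slope 9/2, span 2
Factored form: p(x) = 1 ⊗ (x ⊕ (-9/2)) ⊗ (x ⊕ (-9/2)) ⊗ (x ⊕ 2/3) ⊗ (x ⊕ 2/3) ⊗ (x ⊕ 2/3)
Answer: roots = -9/2 (mult 2), 2/3 (mult 3)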